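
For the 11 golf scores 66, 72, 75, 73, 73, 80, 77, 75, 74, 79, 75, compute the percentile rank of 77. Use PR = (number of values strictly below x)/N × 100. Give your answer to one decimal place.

N = 11.
Strictly below 77: 8. Equal to 77: 1.
PR = 8/11 × 100 = 72.7

72.7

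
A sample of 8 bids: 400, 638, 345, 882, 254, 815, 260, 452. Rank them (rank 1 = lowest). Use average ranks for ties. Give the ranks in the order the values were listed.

4, 6, 3, 8, 1, 7, 2, 5

Sorted (ascending): 254, 260, 345, 400, 452, 638, 815, 882
No ties — each value takes its position as its rank.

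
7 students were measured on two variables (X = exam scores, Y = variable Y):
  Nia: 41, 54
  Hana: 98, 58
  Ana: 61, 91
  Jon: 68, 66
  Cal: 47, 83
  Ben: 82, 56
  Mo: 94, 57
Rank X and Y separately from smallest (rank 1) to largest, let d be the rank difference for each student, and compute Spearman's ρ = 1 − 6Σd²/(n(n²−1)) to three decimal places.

-0.071

Ranks of variable 1: 1, 7, 3, 4, 2, 5, 6
Ranks of variable 2: 1, 4, 7, 5, 6, 2, 3
d = r₁ − r₂: 0, 3, -4, -1, -4, 3, 3
d²: 0, 9, 16, 1, 16, 9, 9; Σd² = 60
ρ = 1 − 6·60/(7·48) = 1 − 360/336 = -0.071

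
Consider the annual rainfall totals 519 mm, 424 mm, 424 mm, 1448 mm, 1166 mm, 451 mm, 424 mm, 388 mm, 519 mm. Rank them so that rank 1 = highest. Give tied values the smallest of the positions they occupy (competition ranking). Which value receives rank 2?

Sorted (descending): 1448, 1166, 519, 519, 451, 424, 424, 424, 388
The 2 values of 519 occupy positions 3–4 → each gets rank 3.
The 3 values of 424 occupy positions 6–8 → each gets rank 6.
Rank 2 → value 1166.

1166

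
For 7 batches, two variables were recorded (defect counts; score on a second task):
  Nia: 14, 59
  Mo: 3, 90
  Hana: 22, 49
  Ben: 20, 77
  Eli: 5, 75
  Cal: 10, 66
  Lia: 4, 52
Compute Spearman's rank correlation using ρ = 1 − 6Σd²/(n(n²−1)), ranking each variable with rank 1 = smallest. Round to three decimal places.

Ranks of variable 1: 5, 1, 7, 6, 3, 4, 2
Ranks of variable 2: 3, 7, 1, 6, 5, 4, 2
d = r₁ − r₂: 2, -6, 6, 0, -2, 0, 0
d²: 4, 36, 36, 0, 4, 0, 0; Σd² = 80
ρ = 1 − 6·80/(7·48) = 1 − 480/336 = -0.429

-0.429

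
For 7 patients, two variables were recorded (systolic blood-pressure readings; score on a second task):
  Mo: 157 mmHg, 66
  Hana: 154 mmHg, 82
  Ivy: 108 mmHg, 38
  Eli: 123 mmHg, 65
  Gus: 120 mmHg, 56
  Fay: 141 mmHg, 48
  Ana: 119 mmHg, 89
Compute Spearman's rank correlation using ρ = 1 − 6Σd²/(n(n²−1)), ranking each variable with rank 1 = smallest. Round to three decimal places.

Ranks of variable 1: 7, 6, 1, 4, 3, 5, 2
Ranks of variable 2: 5, 6, 1, 4, 3, 2, 7
d = r₁ − r₂: 2, 0, 0, 0, 0, 3, -5
d²: 4, 0, 0, 0, 0, 9, 25; Σd² = 38
ρ = 1 − 6·38/(7·48) = 1 − 228/336 = 0.321

0.321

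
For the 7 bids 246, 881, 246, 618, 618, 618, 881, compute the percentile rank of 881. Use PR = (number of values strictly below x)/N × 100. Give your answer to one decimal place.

N = 7.
Strictly below 881: 5. Equal to 881: 2.
PR = 5/7 × 100 = 71.4

71.4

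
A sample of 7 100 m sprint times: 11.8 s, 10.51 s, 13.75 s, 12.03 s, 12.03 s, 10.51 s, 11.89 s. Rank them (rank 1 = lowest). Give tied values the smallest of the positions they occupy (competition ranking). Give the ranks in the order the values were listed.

Sorted (ascending): 10.51, 10.51, 11.8, 11.89, 12.03, 12.03, 13.75
The 2 values of 10.51 occupy positions 1–2 → each gets rank 1.
The 2 values of 12.03 occupy positions 5–6 → each gets rank 5.

3, 1, 7, 5, 5, 1, 4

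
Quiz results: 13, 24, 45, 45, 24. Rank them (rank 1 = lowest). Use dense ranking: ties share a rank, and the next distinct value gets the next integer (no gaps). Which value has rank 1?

Sorted (ascending): 13, 24, 24, 45, 45
The 2 values of 24 share dense rank 2.
The 2 values of 45 share dense rank 3.
Remaining distinct values take the next consecutive integers.
Rank 1 → value 13.

13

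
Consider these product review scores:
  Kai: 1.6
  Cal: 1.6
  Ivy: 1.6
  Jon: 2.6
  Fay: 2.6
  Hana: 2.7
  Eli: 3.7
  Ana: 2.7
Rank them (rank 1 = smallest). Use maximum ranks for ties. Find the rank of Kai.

Sorted (ascending): 1.6, 1.6, 1.6, 2.6, 2.6, 2.7, 2.7, 3.7
The 3 values of 1.6 occupy positions 1–3 → each gets rank 3.
The 2 values of 2.6 occupy positions 4–5 → each gets rank 5.
The 2 values of 2.7 occupy positions 6–7 → each gets rank 7.
Kai has value 1.6 → rank 3.

3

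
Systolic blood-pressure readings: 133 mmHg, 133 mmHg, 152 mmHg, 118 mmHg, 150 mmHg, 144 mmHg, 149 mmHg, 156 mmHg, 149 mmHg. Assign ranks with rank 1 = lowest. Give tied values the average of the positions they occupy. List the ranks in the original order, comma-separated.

Sorted (ascending): 118, 133, 133, 144, 149, 149, 150, 152, 156
The 2 values of 133 occupy positions 2–3 → average rank (2+3)/2 = 2.5.
The 2 values of 149 occupy positions 5–6 → average rank (5+6)/2 = 5.5.

2.5, 2.5, 8, 1, 7, 4, 5.5, 9, 5.5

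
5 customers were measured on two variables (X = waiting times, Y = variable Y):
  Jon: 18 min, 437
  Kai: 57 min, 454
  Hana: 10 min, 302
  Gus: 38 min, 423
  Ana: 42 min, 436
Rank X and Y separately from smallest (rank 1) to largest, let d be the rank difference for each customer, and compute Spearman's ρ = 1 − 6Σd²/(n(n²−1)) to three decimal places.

Ranks of variable 1: 2, 5, 1, 3, 4
Ranks of variable 2: 4, 5, 1, 2, 3
d = r₁ − r₂: -2, 0, 0, 1, 1
d²: 4, 0, 0, 1, 1; Σd² = 6
ρ = 1 − 6·6/(5·24) = 1 − 36/120 = 0.700

0.700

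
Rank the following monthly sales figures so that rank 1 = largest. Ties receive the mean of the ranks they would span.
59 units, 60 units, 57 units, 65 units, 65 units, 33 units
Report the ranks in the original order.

4, 3, 5, 1.5, 1.5, 6

Sorted (descending): 65, 65, 60, 59, 57, 33
The 2 values of 65 occupy positions 1–2 → average rank (1+2)/2 = 1.5.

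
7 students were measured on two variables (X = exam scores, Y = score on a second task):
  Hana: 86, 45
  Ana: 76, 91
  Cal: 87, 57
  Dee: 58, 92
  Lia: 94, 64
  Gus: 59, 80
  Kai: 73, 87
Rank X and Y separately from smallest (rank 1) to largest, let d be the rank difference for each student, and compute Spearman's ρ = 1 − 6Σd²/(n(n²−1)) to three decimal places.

-0.714

Ranks of variable 1: 5, 4, 6, 1, 7, 2, 3
Ranks of variable 2: 1, 6, 2, 7, 3, 4, 5
d = r₁ − r₂: 4, -2, 4, -6, 4, -2, -2
d²: 16, 4, 16, 36, 16, 4, 4; Σd² = 96
ρ = 1 − 6·96/(7·48) = 1 − 576/336 = -0.714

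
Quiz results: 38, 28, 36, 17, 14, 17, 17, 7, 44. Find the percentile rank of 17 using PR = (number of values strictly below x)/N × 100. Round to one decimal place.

N = 9.
Strictly below 17: 2. Equal to 17: 3.
PR = 2/9 × 100 = 22.2

22.2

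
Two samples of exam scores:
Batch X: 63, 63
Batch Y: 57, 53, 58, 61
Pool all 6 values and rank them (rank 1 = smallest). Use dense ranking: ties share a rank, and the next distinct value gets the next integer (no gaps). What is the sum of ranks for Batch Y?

10

Sorted (ascending): 53, 57, 58, 61, 63, 63
The 2 values of 63 share dense rank 5.
Remaining distinct values take the next consecutive integers.
Batch Y values → pooled ranks: 57→2, 53→1, 58→3, 61→4
Rank sum = 2 + 1 + 3 + 4 = 10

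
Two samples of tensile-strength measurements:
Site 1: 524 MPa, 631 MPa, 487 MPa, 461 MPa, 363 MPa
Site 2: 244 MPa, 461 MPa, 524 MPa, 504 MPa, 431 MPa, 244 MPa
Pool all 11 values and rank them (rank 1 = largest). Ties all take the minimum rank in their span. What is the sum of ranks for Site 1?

23

Sorted (descending): 631, 524, 524, 504, 487, 461, 461, 431, 363, 244, 244
The 2 values of 524 occupy positions 2–3 → each gets rank 2.
The 2 values of 461 occupy positions 6–7 → each gets rank 6.
The 2 values of 244 occupy positions 10–11 → each gets rank 10.
Site 1 values → pooled ranks: 524→2, 631→1, 487→5, 461→6, 363→9
Rank sum = 2 + 1 + 5 + 6 + 9 = 23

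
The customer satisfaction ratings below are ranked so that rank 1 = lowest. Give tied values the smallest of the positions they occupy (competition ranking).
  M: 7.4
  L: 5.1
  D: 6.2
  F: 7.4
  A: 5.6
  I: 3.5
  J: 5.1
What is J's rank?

2

Sorted (ascending): 3.5, 5.1, 5.1, 5.6, 6.2, 7.4, 7.4
The 2 values of 5.1 occupy positions 2–3 → each gets rank 2.
The 2 values of 7.4 occupy positions 6–7 → each gets rank 6.
J has value 5.1 → rank 2.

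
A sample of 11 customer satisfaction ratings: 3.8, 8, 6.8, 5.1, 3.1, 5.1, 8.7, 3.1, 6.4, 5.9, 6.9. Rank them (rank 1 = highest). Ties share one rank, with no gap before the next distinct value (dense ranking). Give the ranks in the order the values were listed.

Sorted (descending): 8.7, 8, 6.9, 6.8, 6.4, 5.9, 5.1, 5.1, 3.8, 3.1, 3.1
The 2 values of 5.1 share dense rank 7.
The 2 values of 3.1 share dense rank 9.
Remaining distinct values take the next consecutive integers.

8, 2, 4, 7, 9, 7, 1, 9, 5, 6, 3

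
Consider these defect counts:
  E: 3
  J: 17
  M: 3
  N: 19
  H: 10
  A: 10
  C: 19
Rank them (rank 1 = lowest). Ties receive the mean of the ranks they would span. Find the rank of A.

Sorted (ascending): 3, 3, 10, 10, 17, 19, 19
The 2 values of 3 occupy positions 1–2 → average rank (1+2)/2 = 1.5.
The 2 values of 10 occupy positions 3–4 → average rank (3+4)/2 = 3.5.
The 2 values of 19 occupy positions 6–7 → average rank (6+7)/2 = 6.5.
A has value 10 → rank 3.5.

3.5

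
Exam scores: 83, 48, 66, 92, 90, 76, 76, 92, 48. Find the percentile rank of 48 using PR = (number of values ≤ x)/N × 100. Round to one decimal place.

22.2

N = 9.
Strictly below 48: 0. Equal to 48: 2.
PR = 2/9 × 100 = 22.2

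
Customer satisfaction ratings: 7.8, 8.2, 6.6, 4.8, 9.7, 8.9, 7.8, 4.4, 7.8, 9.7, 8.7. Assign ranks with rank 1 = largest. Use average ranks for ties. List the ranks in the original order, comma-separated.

7, 5, 9, 10, 1.5, 3, 7, 11, 7, 1.5, 4

Sorted (descending): 9.7, 9.7, 8.9, 8.7, 8.2, 7.8, 7.8, 7.8, 6.6, 4.8, 4.4
The 2 values of 9.7 occupy positions 1–2 → average rank (1+2)/2 = 1.5.
The 3 values of 7.8 occupy positions 6–8 → average rank 7.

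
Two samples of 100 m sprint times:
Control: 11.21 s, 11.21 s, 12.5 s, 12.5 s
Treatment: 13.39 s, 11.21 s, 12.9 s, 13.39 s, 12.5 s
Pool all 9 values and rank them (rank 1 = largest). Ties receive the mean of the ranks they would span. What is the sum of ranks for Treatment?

19

Sorted (descending): 13.39, 13.39, 12.9, 12.5, 12.5, 12.5, 11.21, 11.21, 11.21
The 2 values of 13.39 occupy positions 1–2 → average rank (1+2)/2 = 1.5.
The 3 values of 12.5 occupy positions 4–6 → average rank 5.
The 3 values of 11.21 occupy positions 7–9 → average rank 8.
Treatment values → pooled ranks: 13.39→1.5, 11.21→8, 12.9→3, 13.39→1.5, 12.5→5
Rank sum = 1.5 + 8 + 3 + 1.5 + 5 = 19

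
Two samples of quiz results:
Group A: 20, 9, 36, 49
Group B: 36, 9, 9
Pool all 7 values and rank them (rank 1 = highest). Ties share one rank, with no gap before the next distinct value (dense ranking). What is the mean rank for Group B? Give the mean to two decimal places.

Sorted (descending): 49, 36, 36, 20, 9, 9, 9
The 2 values of 36 share dense rank 2.
The 3 values of 9 share dense rank 4.
Remaining distinct values take the next consecutive integers.
Group B values → pooled ranks: 36→2, 9→4, 9→4
Mean rank = (2 + 4 + 4) / 3 = 3.33

3.33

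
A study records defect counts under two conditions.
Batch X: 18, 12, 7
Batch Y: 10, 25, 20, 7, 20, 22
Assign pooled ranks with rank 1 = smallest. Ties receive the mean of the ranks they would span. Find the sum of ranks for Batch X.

10.5

Sorted (ascending): 7, 7, 10, 12, 18, 20, 20, 22, 25
The 2 values of 7 occupy positions 1–2 → average rank (1+2)/2 = 1.5.
The 2 values of 20 occupy positions 6–7 → average rank (6+7)/2 = 6.5.
Batch X values → pooled ranks: 18→5, 12→4, 7→1.5
Rank sum = 5 + 4 + 1.5 = 10.5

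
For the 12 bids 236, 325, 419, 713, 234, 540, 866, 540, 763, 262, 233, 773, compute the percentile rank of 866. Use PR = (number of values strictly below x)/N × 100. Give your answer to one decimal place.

N = 12.
Strictly below 866: 11. Equal to 866: 1.
PR = 11/12 × 100 = 91.7

91.7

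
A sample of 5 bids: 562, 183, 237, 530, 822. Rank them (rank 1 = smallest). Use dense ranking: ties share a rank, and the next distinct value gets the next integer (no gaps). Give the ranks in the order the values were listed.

4, 1, 2, 3, 5

Sorted (ascending): 183, 237, 530, 562, 822
No ties — each value takes its position as its rank.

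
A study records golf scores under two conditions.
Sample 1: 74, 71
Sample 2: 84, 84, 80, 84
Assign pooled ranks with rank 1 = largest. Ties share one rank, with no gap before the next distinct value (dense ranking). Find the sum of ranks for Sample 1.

Sorted (descending): 84, 84, 84, 80, 74, 71
The 3 values of 84 share dense rank 1.
Remaining distinct values take the next consecutive integers.
Sample 1 values → pooled ranks: 74→3, 71→4
Rank sum = 3 + 4 = 7

7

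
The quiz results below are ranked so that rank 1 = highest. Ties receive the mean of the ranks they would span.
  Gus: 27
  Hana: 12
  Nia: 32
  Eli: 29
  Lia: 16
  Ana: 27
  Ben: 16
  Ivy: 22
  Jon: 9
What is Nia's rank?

1

Sorted (descending): 32, 29, 27, 27, 22, 16, 16, 12, 9
The 2 values of 27 occupy positions 3–4 → average rank (3+4)/2 = 3.5.
The 2 values of 16 occupy positions 6–7 → average rank (6+7)/2 = 6.5.
Nia has value 32 → rank 1.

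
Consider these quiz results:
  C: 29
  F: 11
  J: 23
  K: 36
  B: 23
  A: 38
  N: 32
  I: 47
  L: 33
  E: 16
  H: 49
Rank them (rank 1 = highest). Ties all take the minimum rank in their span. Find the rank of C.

7

Sorted (descending): 49, 47, 38, 36, 33, 32, 29, 23, 23, 16, 11
The 2 values of 23 occupy positions 8–9 → each gets rank 8.
C has value 29 → rank 7.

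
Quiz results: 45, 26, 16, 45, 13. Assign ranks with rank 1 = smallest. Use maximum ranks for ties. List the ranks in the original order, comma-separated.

5, 3, 2, 5, 1

Sorted (ascending): 13, 16, 26, 45, 45
The 2 values of 45 occupy positions 4–5 → each gets rank 5.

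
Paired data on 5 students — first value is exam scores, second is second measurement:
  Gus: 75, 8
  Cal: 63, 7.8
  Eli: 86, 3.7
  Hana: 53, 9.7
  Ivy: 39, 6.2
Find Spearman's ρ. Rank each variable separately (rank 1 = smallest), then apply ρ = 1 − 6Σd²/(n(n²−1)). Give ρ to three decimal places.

-0.300

Ranks of variable 1: 4, 3, 5, 2, 1
Ranks of variable 2: 4, 3, 1, 5, 2
d = r₁ − r₂: 0, 0, 4, -3, -1
d²: 0, 0, 16, 9, 1; Σd² = 26
ρ = 1 − 6·26/(5·24) = 1 − 156/120 = -0.300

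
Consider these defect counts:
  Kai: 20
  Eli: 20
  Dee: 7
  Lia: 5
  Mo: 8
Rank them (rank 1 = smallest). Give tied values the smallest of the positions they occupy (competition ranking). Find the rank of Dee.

2

Sorted (ascending): 5, 7, 8, 20, 20
The 2 values of 20 occupy positions 4–5 → each gets rank 4.
Dee has value 7 → rank 2.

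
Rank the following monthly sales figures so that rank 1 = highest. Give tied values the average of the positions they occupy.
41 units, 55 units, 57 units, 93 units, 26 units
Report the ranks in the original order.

Sorted (descending): 93, 57, 55, 41, 26
No ties — each value takes its position as its rank.

4, 3, 2, 1, 5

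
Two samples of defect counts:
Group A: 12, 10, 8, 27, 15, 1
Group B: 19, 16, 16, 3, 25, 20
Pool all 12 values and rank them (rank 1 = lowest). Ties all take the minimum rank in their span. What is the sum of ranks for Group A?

Sorted (ascending): 1, 3, 8, 10, 12, 15, 16, 16, 19, 20, 25, 27
The 2 values of 16 occupy positions 7–8 → each gets rank 7.
Group A values → pooled ranks: 12→5, 10→4, 8→3, 27→12, 15→6, 1→1
Rank sum = 5 + 4 + 3 + 12 + 6 + 1 = 31

31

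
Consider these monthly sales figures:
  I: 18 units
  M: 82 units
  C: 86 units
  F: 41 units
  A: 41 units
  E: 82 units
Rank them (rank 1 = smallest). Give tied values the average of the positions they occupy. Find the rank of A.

Sorted (ascending): 18, 41, 41, 82, 82, 86
The 2 values of 41 occupy positions 2–3 → average rank (2+3)/2 = 2.5.
The 2 values of 82 occupy positions 4–5 → average rank (4+5)/2 = 4.5.
A has value 41 units → rank 2.5.

2.5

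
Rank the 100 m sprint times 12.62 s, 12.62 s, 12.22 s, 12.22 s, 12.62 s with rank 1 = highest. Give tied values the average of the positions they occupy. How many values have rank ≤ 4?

Sorted (descending): 12.62, 12.62, 12.62, 12.22, 12.22
The 3 values of 12.62 occupy positions 1–3 → average rank 2.
The 2 values of 12.22 occupy positions 4–5 → average rank (4+5)/2 = 4.5.
Ranks ≤ 4: {2, 2, 2} → 3 values.

3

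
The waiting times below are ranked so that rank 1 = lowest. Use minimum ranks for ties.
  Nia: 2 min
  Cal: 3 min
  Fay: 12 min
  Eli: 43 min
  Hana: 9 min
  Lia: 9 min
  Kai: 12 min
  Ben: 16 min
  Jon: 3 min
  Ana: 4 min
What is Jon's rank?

Sorted (ascending): 2, 3, 3, 4, 9, 9, 12, 12, 16, 43
The 2 values of 3 occupy positions 2–3 → each gets rank 2.
The 2 values of 9 occupy positions 5–6 → each gets rank 5.
The 2 values of 12 occupy positions 7–8 → each gets rank 7.
Jon has value 3 min → rank 2.

2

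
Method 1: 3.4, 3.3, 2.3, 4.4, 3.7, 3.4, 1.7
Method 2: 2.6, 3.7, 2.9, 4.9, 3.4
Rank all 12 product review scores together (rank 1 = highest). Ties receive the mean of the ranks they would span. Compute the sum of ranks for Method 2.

29.5

Sorted (descending): 4.9, 4.4, 3.7, 3.7, 3.4, 3.4, 3.4, 3.3, 2.9, 2.6, 2.3, 1.7
The 2 values of 3.7 occupy positions 3–4 → average rank (3+4)/2 = 3.5.
The 3 values of 3.4 occupy positions 5–7 → average rank 6.
Method 2 values → pooled ranks: 2.6→10, 3.7→3.5, 2.9→9, 4.9→1, 3.4→6
Rank sum = 10 + 3.5 + 9 + 1 + 6 = 29.5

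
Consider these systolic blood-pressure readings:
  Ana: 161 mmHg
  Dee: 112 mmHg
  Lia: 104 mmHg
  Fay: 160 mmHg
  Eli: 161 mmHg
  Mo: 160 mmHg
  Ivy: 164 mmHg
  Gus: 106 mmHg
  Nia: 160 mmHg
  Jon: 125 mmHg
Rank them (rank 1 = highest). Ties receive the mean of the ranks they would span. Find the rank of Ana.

2.5

Sorted (descending): 164, 161, 161, 160, 160, 160, 125, 112, 106, 104
The 2 values of 161 occupy positions 2–3 → average rank (2+3)/2 = 2.5.
The 3 values of 160 occupy positions 4–6 → average rank 5.
Ana has value 161 mmHg → rank 2.5.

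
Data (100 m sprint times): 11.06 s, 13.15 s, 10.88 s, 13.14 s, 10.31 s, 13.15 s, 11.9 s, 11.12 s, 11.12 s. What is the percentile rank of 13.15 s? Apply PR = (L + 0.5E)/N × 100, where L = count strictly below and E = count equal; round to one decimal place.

N = 9.
Strictly below 13.15: 7. Equal to 13.15: 2.
PR = (7 + 0.5·2)/9 × 100 = 88.9

88.9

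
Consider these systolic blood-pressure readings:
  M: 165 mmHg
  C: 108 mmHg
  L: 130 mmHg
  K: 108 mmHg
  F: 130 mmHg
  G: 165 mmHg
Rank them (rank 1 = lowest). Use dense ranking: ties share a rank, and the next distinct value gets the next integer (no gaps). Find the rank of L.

2

Sorted (ascending): 108, 108, 130, 130, 165, 165
The 2 values of 108 share dense rank 1.
The 2 values of 130 share dense rank 2.
The 2 values of 165 share dense rank 3.
L has value 130 mmHg → rank 2.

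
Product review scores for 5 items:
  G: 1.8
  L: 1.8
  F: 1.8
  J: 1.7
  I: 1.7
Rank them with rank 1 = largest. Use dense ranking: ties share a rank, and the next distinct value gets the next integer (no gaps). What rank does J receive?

Sorted (descending): 1.8, 1.8, 1.8, 1.7, 1.7
The 3 values of 1.8 share dense rank 1.
The 2 values of 1.7 share dense rank 2.
J has value 1.7 → rank 2.

2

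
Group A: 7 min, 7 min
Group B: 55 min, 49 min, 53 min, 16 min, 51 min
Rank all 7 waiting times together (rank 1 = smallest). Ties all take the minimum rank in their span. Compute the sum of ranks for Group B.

25

Sorted (ascending): 7, 7, 16, 49, 51, 53, 55
The 2 values of 7 occupy positions 1–2 → each gets rank 1.
Group B values → pooled ranks: 55→7, 49→4, 53→6, 16→3, 51→5
Rank sum = 7 + 4 + 6 + 3 + 5 = 25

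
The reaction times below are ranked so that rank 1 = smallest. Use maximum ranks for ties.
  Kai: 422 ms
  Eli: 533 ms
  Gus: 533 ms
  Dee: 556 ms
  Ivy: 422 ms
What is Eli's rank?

Sorted (ascending): 422, 422, 533, 533, 556
The 2 values of 422 occupy positions 1–2 → each gets rank 2.
The 2 values of 533 occupy positions 3–4 → each gets rank 4.
Eli has value 533 ms → rank 4.

4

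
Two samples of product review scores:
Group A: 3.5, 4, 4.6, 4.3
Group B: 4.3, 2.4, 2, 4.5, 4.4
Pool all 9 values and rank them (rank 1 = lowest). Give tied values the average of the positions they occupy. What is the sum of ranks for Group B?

23.5

Sorted (ascending): 2, 2.4, 3.5, 4, 4.3, 4.3, 4.4, 4.5, 4.6
The 2 values of 4.3 occupy positions 5–6 → average rank (5+6)/2 = 5.5.
Group B values → pooled ranks: 4.3→5.5, 2.4→2, 2→1, 4.5→8, 4.4→7
Rank sum = 5.5 + 2 + 1 + 8 + 7 = 23.5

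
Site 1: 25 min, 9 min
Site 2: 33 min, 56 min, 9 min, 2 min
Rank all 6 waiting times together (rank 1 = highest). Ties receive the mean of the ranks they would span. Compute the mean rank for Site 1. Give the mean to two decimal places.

Sorted (descending): 56, 33, 25, 9, 9, 2
The 2 values of 9 occupy positions 4–5 → average rank (4+5)/2 = 4.5.
Site 1 values → pooled ranks: 25→3, 9→4.5
Mean rank = (3 + 4.5) / 2 = 3.75

3.75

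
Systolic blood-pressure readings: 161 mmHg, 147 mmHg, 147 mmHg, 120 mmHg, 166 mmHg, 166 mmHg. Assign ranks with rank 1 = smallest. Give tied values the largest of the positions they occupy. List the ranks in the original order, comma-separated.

Sorted (ascending): 120, 147, 147, 161, 166, 166
The 2 values of 147 occupy positions 2–3 → each gets rank 3.
The 2 values of 166 occupy positions 5–6 → each gets rank 6.

4, 3, 3, 1, 6, 6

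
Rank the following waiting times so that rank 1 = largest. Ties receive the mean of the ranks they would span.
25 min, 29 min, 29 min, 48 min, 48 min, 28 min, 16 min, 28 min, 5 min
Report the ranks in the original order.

Sorted (descending): 48, 48, 29, 29, 28, 28, 25, 16, 5
The 2 values of 48 occupy positions 1–2 → average rank (1+2)/2 = 1.5.
The 2 values of 29 occupy positions 3–4 → average rank (3+4)/2 = 3.5.
The 2 values of 28 occupy positions 5–6 → average rank (5+6)/2 = 5.5.

7, 3.5, 3.5, 1.5, 1.5, 5.5, 8, 5.5, 9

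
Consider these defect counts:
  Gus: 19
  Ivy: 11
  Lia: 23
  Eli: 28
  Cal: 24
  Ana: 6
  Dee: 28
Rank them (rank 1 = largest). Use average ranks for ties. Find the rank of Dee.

1.5

Sorted (descending): 28, 28, 24, 23, 19, 11, 6
The 2 values of 28 occupy positions 1–2 → average rank (1+2)/2 = 1.5.
Dee has value 28 → rank 1.5.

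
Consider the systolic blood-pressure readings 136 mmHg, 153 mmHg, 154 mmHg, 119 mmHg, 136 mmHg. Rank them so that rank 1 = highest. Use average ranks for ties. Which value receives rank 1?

Sorted (descending): 154, 153, 136, 136, 119
The 2 values of 136 occupy positions 3–4 → average rank (3+4)/2 = 3.5.
Rank 1 → value 154.

154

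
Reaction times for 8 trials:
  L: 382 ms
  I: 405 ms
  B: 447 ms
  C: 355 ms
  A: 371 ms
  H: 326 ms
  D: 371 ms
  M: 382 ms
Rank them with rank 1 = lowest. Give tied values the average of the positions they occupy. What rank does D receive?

3.5

Sorted (ascending): 326, 355, 371, 371, 382, 382, 405, 447
The 2 values of 371 occupy positions 3–4 → average rank (3+4)/2 = 3.5.
The 2 values of 382 occupy positions 5–6 → average rank (5+6)/2 = 5.5.
D has value 371 ms → rank 3.5.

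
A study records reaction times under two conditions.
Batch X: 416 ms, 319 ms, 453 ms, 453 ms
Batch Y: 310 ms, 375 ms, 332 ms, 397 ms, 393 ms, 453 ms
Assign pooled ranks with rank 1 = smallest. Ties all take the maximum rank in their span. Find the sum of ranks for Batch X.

29

Sorted (ascending): 310, 319, 332, 375, 393, 397, 416, 453, 453, 453
The 3 values of 453 occupy positions 8–10 → each gets rank 10.
Batch X values → pooled ranks: 416→7, 319→2, 453→10, 453→10
Rank sum = 7 + 2 + 10 + 10 = 29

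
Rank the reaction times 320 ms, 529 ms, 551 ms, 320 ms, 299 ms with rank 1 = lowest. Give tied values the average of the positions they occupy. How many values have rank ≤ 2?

Sorted (ascending): 299, 320, 320, 529, 551
The 2 values of 320 occupy positions 2–3 → average rank (2+3)/2 = 2.5.
Ranks ≤ 2: {1} → 1 value.

1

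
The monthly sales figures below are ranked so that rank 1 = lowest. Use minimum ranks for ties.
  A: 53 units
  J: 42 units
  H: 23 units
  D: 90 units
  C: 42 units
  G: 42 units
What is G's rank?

2

Sorted (ascending): 23, 42, 42, 42, 53, 90
The 3 values of 42 occupy positions 2–4 → each gets rank 2.
G has value 42 units → rank 2.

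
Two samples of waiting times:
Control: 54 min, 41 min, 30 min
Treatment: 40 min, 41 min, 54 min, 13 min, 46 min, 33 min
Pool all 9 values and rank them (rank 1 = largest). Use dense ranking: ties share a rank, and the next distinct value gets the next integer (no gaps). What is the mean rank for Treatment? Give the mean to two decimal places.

3.67

Sorted (descending): 54, 54, 46, 41, 41, 40, 33, 30, 13
The 2 values of 54 share dense rank 1.
The 2 values of 41 share dense rank 3.
Remaining distinct values take the next consecutive integers.
Treatment values → pooled ranks: 40→4, 41→3, 54→1, 13→7, 46→2, 33→5
Mean rank = (4 + 3 + 1 + 7 + 2 + 5) / 6 = 3.67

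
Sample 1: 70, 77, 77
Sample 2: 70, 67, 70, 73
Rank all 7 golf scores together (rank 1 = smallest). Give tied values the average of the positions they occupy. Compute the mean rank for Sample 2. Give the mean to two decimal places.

3.00

Sorted (ascending): 67, 70, 70, 70, 73, 77, 77
The 3 values of 70 occupy positions 2–4 → average rank 3.
The 2 values of 77 occupy positions 6–7 → average rank (6+7)/2 = 6.5.
Sample 2 values → pooled ranks: 70→3, 67→1, 70→3, 73→5
Mean rank = (3 + 1 + 3 + 5) / 4 = 3.00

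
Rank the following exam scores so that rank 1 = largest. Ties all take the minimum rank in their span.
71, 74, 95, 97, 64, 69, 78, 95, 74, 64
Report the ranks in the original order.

7, 5, 2, 1, 9, 8, 4, 2, 5, 9

Sorted (descending): 97, 95, 95, 78, 74, 74, 71, 69, 64, 64
The 2 values of 95 occupy positions 2–3 → each gets rank 2.
The 2 values of 74 occupy positions 5–6 → each gets rank 5.
The 2 values of 64 occupy positions 9–10 → each gets rank 9.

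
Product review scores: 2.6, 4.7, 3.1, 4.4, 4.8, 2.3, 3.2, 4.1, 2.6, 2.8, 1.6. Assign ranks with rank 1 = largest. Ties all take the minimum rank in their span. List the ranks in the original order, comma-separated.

8, 2, 6, 3, 1, 10, 5, 4, 8, 7, 11

Sorted (descending): 4.8, 4.7, 4.4, 4.1, 3.2, 3.1, 2.8, 2.6, 2.6, 2.3, 1.6
The 2 values of 2.6 occupy positions 8–9 → each gets rank 8.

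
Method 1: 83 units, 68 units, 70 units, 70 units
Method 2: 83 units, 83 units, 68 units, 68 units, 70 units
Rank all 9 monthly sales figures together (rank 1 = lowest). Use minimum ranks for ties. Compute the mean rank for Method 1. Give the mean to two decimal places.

4.00

Sorted (ascending): 68, 68, 68, 70, 70, 70, 83, 83, 83
The 3 values of 68 occupy positions 1–3 → each gets rank 1.
The 3 values of 70 occupy positions 4–6 → each gets rank 4.
The 3 values of 83 occupy positions 7–9 → each gets rank 7.
Method 1 values → pooled ranks: 83→7, 68→1, 70→4, 70→4
Mean rank = (7 + 1 + 4 + 4) / 4 = 4.00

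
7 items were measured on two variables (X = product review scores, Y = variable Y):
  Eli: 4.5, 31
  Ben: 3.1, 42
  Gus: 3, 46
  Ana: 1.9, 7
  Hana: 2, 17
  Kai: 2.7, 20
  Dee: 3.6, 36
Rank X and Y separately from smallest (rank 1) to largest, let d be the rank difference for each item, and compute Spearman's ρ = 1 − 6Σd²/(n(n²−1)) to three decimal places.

0.643

Ranks of variable 1: 7, 5, 4, 1, 2, 3, 6
Ranks of variable 2: 4, 6, 7, 1, 2, 3, 5
d = r₁ − r₂: 3, -1, -3, 0, 0, 0, 1
d²: 9, 1, 9, 0, 0, 0, 1; Σd² = 20
ρ = 1 − 6·20/(7·48) = 1 − 120/336 = 0.643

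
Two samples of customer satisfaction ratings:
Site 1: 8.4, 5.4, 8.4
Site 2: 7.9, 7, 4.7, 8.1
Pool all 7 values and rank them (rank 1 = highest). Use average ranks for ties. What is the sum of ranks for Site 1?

9

Sorted (descending): 8.4, 8.4, 8.1, 7.9, 7, 5.4, 4.7
The 2 values of 8.4 occupy positions 1–2 → average rank (1+2)/2 = 1.5.
Site 1 values → pooled ranks: 8.4→1.5, 5.4→6, 8.4→1.5
Rank sum = 1.5 + 6 + 1.5 = 9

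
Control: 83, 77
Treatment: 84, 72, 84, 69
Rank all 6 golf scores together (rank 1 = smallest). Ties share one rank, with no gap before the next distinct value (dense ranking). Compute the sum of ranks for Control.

Sorted (ascending): 69, 72, 77, 83, 84, 84
The 2 values of 84 share dense rank 5.
Remaining distinct values take the next consecutive integers.
Control values → pooled ranks: 83→4, 77→3
Rank sum = 4 + 3 = 7

7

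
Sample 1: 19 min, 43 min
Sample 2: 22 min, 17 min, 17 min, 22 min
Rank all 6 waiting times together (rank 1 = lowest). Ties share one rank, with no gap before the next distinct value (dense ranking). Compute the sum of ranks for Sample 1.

6

Sorted (ascending): 17, 17, 19, 22, 22, 43
The 2 values of 17 share dense rank 1.
The 2 values of 22 share dense rank 3.
Remaining distinct values take the next consecutive integers.
Sample 1 values → pooled ranks: 19→2, 43→4
Rank sum = 2 + 4 = 6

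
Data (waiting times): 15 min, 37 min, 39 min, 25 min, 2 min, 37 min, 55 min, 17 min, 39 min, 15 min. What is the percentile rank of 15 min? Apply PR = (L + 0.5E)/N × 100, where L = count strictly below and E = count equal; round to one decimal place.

N = 10.
Strictly below 15: 1. Equal to 15: 2.
PR = (1 + 0.5·2)/10 × 100 = 20.0

20.0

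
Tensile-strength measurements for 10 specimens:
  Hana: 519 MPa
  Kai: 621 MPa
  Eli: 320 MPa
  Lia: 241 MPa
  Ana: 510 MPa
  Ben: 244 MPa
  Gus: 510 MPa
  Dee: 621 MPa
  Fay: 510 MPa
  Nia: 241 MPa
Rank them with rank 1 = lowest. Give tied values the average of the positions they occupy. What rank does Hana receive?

8

Sorted (ascending): 241, 241, 244, 320, 510, 510, 510, 519, 621, 621
The 2 values of 241 occupy positions 1–2 → average rank (1+2)/2 = 1.5.
The 3 values of 510 occupy positions 5–7 → average rank 6.
The 2 values of 621 occupy positions 9–10 → average rank (9+10)/2 = 9.5.
Hana has value 519 MPa → rank 8.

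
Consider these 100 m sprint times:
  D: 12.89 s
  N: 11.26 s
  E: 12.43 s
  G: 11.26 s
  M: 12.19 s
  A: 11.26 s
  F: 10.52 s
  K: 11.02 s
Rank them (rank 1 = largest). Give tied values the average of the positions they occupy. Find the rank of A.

Sorted (descending): 12.89, 12.43, 12.19, 11.26, 11.26, 11.26, 11.02, 10.52
The 3 values of 11.26 occupy positions 4–6 → average rank 5.
A has value 11.26 s → rank 5.

5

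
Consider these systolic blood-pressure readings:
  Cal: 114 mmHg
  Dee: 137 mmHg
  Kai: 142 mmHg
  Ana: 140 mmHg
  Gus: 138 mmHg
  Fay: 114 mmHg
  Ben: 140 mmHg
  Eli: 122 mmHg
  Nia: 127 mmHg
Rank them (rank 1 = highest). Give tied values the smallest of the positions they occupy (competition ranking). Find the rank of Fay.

Sorted (descending): 142, 140, 140, 138, 137, 127, 122, 114, 114
The 2 values of 140 occupy positions 2–3 → each gets rank 2.
The 2 values of 114 occupy positions 8–9 → each gets rank 8.
Fay has value 114 mmHg → rank 8.

8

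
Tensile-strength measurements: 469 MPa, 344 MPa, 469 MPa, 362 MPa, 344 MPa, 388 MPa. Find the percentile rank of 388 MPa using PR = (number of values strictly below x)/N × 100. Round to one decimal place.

N = 6.
Strictly below 388: 3. Equal to 388: 1.
PR = 3/6 × 100 = 50.0

50.0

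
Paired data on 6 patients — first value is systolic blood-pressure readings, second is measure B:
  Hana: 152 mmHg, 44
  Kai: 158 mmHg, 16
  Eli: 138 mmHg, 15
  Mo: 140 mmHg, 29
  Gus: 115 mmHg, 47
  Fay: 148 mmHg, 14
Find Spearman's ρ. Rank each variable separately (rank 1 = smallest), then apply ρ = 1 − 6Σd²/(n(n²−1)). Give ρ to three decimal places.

-0.257

Ranks of variable 1: 5, 6, 2, 3, 1, 4
Ranks of variable 2: 5, 3, 2, 4, 6, 1
d = r₁ − r₂: 0, 3, 0, -1, -5, 3
d²: 0, 9, 0, 1, 25, 9; Σd² = 44
ρ = 1 − 6·44/(6·35) = 1 − 264/210 = -0.257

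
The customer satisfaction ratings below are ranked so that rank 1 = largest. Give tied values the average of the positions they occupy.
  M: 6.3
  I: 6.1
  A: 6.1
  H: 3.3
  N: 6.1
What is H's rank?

5

Sorted (descending): 6.3, 6.1, 6.1, 6.1, 3.3
The 3 values of 6.1 occupy positions 2–4 → average rank 3.
H has value 3.3 → rank 5.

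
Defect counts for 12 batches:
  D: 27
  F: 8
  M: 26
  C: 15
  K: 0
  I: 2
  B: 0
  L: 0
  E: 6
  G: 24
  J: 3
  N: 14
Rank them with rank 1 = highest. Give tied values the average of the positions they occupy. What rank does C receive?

Sorted (descending): 27, 26, 24, 15, 14, 8, 6, 3, 2, 0, 0, 0
The 3 values of 0 occupy positions 10–12 → average rank 11.
C has value 15 → rank 4.

4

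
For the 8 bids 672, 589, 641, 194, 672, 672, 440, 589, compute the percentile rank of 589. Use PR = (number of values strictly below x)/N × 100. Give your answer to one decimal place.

N = 8.
Strictly below 589: 2. Equal to 589: 2.
PR = 2/8 × 100 = 25.0

25.0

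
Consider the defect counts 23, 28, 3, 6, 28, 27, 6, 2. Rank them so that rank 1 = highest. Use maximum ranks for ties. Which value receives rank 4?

Sorted (descending): 28, 28, 27, 23, 6, 6, 3, 2
The 2 values of 28 occupy positions 1–2 → each gets rank 2.
The 2 values of 6 occupy positions 5–6 → each gets rank 6.
Rank 4 → value 23.

23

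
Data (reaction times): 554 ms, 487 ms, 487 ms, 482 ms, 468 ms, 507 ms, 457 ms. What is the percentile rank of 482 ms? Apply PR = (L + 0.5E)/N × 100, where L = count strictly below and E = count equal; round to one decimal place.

35.7

N = 7.
Strictly below 482: 2. Equal to 482: 1.
PR = (2 + 0.5·1)/7 × 100 = 35.7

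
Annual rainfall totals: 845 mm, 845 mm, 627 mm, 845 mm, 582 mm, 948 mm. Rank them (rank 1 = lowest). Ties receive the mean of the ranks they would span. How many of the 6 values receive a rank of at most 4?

Sorted (ascending): 582, 627, 845, 845, 845, 948
The 3 values of 845 occupy positions 3–5 → average rank 4.
Ranks ≤ 4: {1, 2, 4, 4, 4} → 5 values.

5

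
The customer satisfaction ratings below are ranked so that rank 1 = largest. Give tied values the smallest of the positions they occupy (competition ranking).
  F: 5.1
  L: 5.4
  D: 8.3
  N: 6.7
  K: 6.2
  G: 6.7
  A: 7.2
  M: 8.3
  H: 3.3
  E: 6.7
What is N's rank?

Sorted (descending): 8.3, 8.3, 7.2, 6.7, 6.7, 6.7, 6.2, 5.4, 5.1, 3.3
The 2 values of 8.3 occupy positions 1–2 → each gets rank 1.
The 3 values of 6.7 occupy positions 4–6 → each gets rank 4.
N has value 6.7 → rank 4.

4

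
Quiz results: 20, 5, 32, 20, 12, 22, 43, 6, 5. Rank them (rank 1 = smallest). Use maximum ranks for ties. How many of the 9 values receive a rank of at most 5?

4

Sorted (ascending): 5, 5, 6, 12, 20, 20, 22, 32, 43
The 2 values of 5 occupy positions 1–2 → each gets rank 2.
The 2 values of 20 occupy positions 5–6 → each gets rank 6.
Ranks ≤ 5: {2, 2, 3, 4} → 4 values.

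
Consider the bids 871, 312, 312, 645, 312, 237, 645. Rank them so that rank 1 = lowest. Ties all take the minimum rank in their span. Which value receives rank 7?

871

Sorted (ascending): 237, 312, 312, 312, 645, 645, 871
The 3 values of 312 occupy positions 2–4 → each gets rank 2.
The 2 values of 645 occupy positions 5–6 → each gets rank 5.
Rank 7 → value 871.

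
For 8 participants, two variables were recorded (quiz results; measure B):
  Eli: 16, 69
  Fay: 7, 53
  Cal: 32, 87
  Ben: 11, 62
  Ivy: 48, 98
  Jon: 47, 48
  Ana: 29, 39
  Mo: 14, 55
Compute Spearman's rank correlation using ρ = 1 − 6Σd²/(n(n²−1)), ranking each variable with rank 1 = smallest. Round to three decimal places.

0.286

Ranks of variable 1: 4, 1, 6, 2, 8, 7, 5, 3
Ranks of variable 2: 6, 3, 7, 5, 8, 2, 1, 4
d = r₁ − r₂: -2, -2, -1, -3, 0, 5, 4, -1
d²: 4, 4, 1, 9, 0, 25, 16, 1; Σd² = 60
ρ = 1 − 6·60/(8·63) = 1 − 360/504 = 0.286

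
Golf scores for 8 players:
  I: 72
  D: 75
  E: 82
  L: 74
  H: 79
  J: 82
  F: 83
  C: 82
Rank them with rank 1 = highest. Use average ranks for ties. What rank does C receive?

3

Sorted (descending): 83, 82, 82, 82, 79, 75, 74, 72
The 3 values of 82 occupy positions 2–4 → average rank 3.
C has value 82 → rank 3.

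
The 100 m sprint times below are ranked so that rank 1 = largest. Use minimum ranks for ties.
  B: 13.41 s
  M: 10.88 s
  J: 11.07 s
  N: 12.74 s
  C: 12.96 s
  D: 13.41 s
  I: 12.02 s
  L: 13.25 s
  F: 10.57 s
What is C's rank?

Sorted (descending): 13.41, 13.41, 13.25, 12.96, 12.74, 12.02, 11.07, 10.88, 10.57
The 2 values of 13.41 occupy positions 1–2 → each gets rank 1.
C has value 12.96 s → rank 4.

4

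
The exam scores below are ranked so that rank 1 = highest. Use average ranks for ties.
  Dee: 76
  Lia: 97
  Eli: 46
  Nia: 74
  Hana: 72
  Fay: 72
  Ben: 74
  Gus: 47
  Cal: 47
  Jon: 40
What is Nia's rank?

3.5

Sorted (descending): 97, 76, 74, 74, 72, 72, 47, 47, 46, 40
The 2 values of 74 occupy positions 3–4 → average rank (3+4)/2 = 3.5.
The 2 values of 72 occupy positions 5–6 → average rank (5+6)/2 = 5.5.
The 2 values of 47 occupy positions 7–8 → average rank (7+8)/2 = 7.5.
Nia has value 74 → rank 3.5.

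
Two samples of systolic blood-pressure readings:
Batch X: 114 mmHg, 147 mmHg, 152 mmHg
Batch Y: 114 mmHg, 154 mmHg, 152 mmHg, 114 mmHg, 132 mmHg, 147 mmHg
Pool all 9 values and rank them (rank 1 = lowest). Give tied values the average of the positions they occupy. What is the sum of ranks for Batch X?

Sorted (ascending): 114, 114, 114, 132, 147, 147, 152, 152, 154
The 3 values of 114 occupy positions 1–3 → average rank 2.
The 2 values of 147 occupy positions 5–6 → average rank (5+6)/2 = 5.5.
The 2 values of 152 occupy positions 7–8 → average rank (7+8)/2 = 7.5.
Batch X values → pooled ranks: 114→2, 147→5.5, 152→7.5
Rank sum = 2 + 5.5 + 7.5 = 15

15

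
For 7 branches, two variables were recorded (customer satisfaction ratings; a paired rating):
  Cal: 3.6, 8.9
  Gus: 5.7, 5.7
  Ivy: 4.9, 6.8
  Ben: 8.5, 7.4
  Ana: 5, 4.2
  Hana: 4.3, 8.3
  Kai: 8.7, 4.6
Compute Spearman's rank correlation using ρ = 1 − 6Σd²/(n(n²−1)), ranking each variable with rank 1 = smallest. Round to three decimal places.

Ranks of variable 1: 1, 5, 3, 6, 4, 2, 7
Ranks of variable 2: 7, 3, 4, 5, 1, 6, 2
d = r₁ − r₂: -6, 2, -1, 1, 3, -4, 5
d²: 36, 4, 1, 1, 9, 16, 25; Σd² = 92
ρ = 1 − 6·92/(7·48) = 1 − 552/336 = -0.643

-0.643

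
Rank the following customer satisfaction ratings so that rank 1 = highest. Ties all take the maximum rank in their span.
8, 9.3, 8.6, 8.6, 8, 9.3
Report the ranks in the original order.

6, 2, 4, 4, 6, 2

Sorted (descending): 9.3, 9.3, 8.6, 8.6, 8, 8
The 2 values of 9.3 occupy positions 1–2 → each gets rank 2.
The 2 values of 8.6 occupy positions 3–4 → each gets rank 4.
The 2 values of 8 occupy positions 5–6 → each gets rank 6.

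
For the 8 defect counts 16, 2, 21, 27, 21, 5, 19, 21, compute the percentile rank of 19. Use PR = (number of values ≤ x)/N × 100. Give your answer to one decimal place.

50.0

N = 8.
Strictly below 19: 3. Equal to 19: 1.
PR = 4/8 × 100 = 50.0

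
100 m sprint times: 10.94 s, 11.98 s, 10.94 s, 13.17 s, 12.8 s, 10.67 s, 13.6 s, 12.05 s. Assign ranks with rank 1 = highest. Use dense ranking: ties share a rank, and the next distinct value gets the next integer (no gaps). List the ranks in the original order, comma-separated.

Sorted (descending): 13.6, 13.17, 12.8, 12.05, 11.98, 10.94, 10.94, 10.67
The 2 values of 10.94 share dense rank 6.
Remaining distinct values take the next consecutive integers.

6, 5, 6, 2, 3, 7, 1, 4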